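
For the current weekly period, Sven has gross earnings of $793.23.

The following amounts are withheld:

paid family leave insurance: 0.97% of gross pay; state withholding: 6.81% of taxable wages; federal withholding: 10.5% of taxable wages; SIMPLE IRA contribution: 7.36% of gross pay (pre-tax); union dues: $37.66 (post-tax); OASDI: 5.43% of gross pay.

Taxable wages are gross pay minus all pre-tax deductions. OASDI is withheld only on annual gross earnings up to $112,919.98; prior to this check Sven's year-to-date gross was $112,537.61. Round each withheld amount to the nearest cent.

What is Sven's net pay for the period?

$541.54

SIMPLE IRA contribution: $793.23 × 0.0736 = $58.38
Taxable wages = $793.23 − $58.38 = $734.85
State withholding: $734.85 × 0.0681 = $50.04
Federal withholding: $734.85 × 0.105 = $77.16
Paid family leave insurance: $793.23 × 0.0097 = $7.69
OASDI: only $112,919.98 − $112,537.61 = $382.37 of this check is subject → $382.37 × 0.0543 = $20.76
Union dues: $37.66
Total deductions = $58.38 + $50.04 + $77.16 + $7.69 + $20.76 + $37.66 = $251.69
Net pay = $793.23 − $251.69 = $541.54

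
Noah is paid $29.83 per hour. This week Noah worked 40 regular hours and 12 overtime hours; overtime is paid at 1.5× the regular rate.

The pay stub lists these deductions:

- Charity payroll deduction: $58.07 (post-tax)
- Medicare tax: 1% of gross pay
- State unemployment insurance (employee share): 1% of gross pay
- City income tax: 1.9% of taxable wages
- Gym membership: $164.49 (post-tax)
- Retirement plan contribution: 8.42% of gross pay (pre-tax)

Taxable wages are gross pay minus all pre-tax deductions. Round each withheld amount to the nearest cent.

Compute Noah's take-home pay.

Regular pay: 40 × $29.83 = $1,193.20
Overtime pay: 12 × $29.83 × 1.5 = $536.94
Gross pay = $1,193.20 + $536.94 = $1,730.14
Retirement plan contribution: $1,730.14 × 0.0842 = $145.68
Taxable wages = $1,730.14 − $145.68 = $1,584.46
City income tax: $1,584.46 × 0.019 = $30.10
State unemployment insurance (employee share): $1,730.14 × 0.01 = $17.30
Medicare tax: $1,730.14 × 0.01 = $17.30
Gym membership: $164.49
Charity payroll deduction: $58.07
Total deductions = $145.68 + $30.10 + $17.30 + $17.30 + $164.49 + $58.07 = $432.94
Net pay = $1,730.14 − $432.94 = $1,297.20

$1,297.20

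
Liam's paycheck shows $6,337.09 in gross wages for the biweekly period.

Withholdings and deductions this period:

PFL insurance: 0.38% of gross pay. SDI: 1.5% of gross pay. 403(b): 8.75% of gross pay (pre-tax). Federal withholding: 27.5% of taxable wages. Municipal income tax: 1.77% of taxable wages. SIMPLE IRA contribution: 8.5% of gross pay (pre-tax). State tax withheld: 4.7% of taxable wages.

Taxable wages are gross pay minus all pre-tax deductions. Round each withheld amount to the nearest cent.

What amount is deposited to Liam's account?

SIMPLE IRA contribution: $6,337.09 × 0.085 = $538.65
403(b): $6,337.09 × 0.0875 = $554.50
Pre-tax total = $538.65 + $554.50 = $1,093.15
Taxable wages = $6,337.09 − $1,093.15 = $5,243.94
Federal withholding: $5,243.94 × 0.275 = $1,442.08
State tax withheld: $5,243.94 × 0.047 = $246.47
Municipal income tax: $5,243.94 × 0.0177 = $92.82
PFL insurance: $6,337.09 × 0.0038 = $24.08
SDI: $6,337.09 × 0.015 = $95.06
Total deductions = $538.65 + $554.50 + $1,442.08 + $246.47 + $92.82 + $24.08 + $95.06 = $2,993.66
Net pay = $6,337.09 − $2,993.66 = $3,343.43

$3,343.43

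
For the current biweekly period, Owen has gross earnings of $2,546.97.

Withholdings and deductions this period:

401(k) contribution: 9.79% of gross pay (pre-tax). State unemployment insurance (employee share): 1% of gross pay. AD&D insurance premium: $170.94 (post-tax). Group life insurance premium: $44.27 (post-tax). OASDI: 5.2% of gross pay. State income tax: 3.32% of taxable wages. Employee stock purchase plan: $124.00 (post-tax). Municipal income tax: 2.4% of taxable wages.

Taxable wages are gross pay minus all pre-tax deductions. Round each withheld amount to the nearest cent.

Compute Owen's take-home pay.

$1,669.08

401(k) contribution: $2,546.97 × 0.0979 = $249.35
Taxable wages = $2,546.97 − $249.35 = $2,297.62
Municipal income tax: $2,297.62 × 0.024 = $55.14
State income tax: $2,297.62 × 0.0332 = $76.28
OASDI: $2,546.97 × 0.052 = $132.44
State unemployment insurance (employee share): $2,546.97 × 0.01 = $25.47
Employee stock purchase plan: $124.00
AD&D insurance premium: $170.94
Group life insurance premium: $44.27
Total deductions = $249.35 + $55.14 + $76.28 + $132.44 + $25.47 + $124.00 + $170.94 + $44.27 = $877.89
Net pay = $2,546.97 − $877.89 = $1,669.08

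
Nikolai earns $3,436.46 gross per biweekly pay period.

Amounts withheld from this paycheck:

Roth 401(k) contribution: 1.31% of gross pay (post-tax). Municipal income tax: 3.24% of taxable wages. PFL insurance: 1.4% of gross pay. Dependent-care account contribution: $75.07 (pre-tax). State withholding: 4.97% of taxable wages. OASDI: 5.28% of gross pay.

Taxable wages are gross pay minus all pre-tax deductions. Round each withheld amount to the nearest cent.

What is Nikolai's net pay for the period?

Dependent-care account contribution: $75.07
Taxable wages = $3,436.46 − $75.07 = $3,361.39
State withholding: $3,361.39 × 0.0497 = $167.06
Municipal income tax: $3,361.39 × 0.0324 = $108.91
PFL insurance: $3,436.46 × 0.014 = $48.11
OASDI: $3,436.46 × 0.0528 = $181.45
Roth 401(k) contribution: $3,436.46 × 0.0131 = $45.02
Total deductions = $75.07 + $167.06 + $108.91 + $48.11 + $181.45 + $45.02 = $625.62
Net pay = $3,436.46 − $625.62 = $2,810.84

$2,810.84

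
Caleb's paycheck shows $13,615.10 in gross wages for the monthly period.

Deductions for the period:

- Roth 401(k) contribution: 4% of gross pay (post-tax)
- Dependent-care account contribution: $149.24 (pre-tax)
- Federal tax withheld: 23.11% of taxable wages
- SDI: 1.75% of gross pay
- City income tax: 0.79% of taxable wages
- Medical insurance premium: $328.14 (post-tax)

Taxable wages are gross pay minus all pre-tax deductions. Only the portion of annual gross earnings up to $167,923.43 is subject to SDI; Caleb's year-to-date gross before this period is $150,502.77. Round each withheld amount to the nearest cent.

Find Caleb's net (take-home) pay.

Dependent-care account contribution: $149.24
Taxable wages = $13,615.10 − $149.24 = $13,465.86
Federal tax withheld: $13,465.86 × 0.2311 = $3,111.96
City income tax: $13,465.86 × 0.0079 = $106.38
SDI: cap not yet reached, full $13,615.10 is subject → $13,615.10 × 0.0175 = $238.26
Roth 401(k) contribution: $13,615.10 × 0.04 = $544.60
Medical insurance premium: $328.14
Total deductions = $149.24 + $3,111.96 + $106.38 + $238.26 + $544.60 + $328.14 = $4,478.58
Net pay = $13,615.10 − $4,478.58 = $9,136.52

$9,136.52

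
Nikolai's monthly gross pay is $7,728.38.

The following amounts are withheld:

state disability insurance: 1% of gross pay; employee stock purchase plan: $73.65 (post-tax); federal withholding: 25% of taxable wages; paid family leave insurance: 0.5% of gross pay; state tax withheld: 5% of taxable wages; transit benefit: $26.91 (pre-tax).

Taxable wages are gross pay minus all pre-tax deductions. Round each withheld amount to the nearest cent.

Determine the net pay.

$5,201.46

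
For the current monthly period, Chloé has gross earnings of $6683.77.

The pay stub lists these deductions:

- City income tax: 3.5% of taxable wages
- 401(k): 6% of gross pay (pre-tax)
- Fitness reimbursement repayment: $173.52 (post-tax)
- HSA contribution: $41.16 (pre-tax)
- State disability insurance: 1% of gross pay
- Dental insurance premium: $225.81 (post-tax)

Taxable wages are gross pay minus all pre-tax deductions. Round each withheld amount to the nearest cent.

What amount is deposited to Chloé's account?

401(k): $6683.77 × 0.06 = $401.03
HSA contribution: $41.16
Pre-tax total = $401.03 + $41.16 = $442.19
Taxable wages = $6683.77 − $442.19 = $6241.58
City income tax: $6241.58 × 0.035 = $218.46
State disability insurance: $6683.77 × 0.01 = $66.84
Fitness reimbursement repayment: $173.52
Dental insurance premium: $225.81
Total deductions = $401.03 + $41.16 + $218.46 + $66.84 + $173.52 + $225.81 = $1126.82
Net pay = $6683.77 − $1126.82 = $5556.95

$5556.95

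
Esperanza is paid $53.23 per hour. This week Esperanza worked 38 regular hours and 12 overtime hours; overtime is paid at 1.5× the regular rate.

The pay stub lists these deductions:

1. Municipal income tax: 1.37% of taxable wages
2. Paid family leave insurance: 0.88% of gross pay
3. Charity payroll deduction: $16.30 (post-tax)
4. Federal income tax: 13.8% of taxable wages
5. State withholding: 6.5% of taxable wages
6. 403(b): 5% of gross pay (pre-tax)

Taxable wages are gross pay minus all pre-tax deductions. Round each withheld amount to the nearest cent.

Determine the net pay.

Regular pay: 38 × $53.23 = $2,022.74
Overtime pay: 12 × $53.23 × 1.5 = $958.14
Gross pay = $2,022.74 + $958.14 = $2,980.88
403(b): $2,980.88 × 0.05 = $149.04
Taxable wages = $2,980.88 − $149.04 = $2,831.84
Federal income tax: $2,831.84 × 0.138 = $390.79
State withholding: $2,831.84 × 0.065 = $184.07
Municipal income tax: $2,831.84 × 0.0137 = $38.80
Paid family leave insurance: $2,980.88 × 0.0088 = $26.23
Charity payroll deduction: $16.30
Total deductions = $149.04 + $390.79 + $184.07 + $38.80 + $26.23 + $16.30 = $805.23
Net pay = $2,980.88 − $805.23 = $2,175.65

$2,175.65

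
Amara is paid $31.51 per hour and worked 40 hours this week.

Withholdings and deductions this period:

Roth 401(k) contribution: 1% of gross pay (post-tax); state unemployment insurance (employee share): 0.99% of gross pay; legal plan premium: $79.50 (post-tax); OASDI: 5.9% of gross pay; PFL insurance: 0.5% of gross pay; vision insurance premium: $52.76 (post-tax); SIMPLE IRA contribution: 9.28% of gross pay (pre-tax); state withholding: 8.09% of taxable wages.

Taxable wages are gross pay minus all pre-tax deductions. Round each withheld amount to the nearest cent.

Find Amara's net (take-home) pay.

$812.93

Gross pay: 40 × $31.51 = $1,260.40
SIMPLE IRA contribution: $1,260.40 × 0.0928 = $116.97
Taxable wages = $1,260.40 − $116.97 = $1,143.43
State withholding: $1,143.43 × 0.0809 = $92.50
PFL insurance: $1,260.40 × 0.005 = $6.30
State unemployment insurance (employee share): $1,260.40 × 0.0099 = $12.48
OASDI: $1,260.40 × 0.059 = $74.36
Roth 401(k) contribution: $1,260.40 × 0.01 = $12.60
Vision insurance premium: $52.76
Legal plan premium: $79.50
Total deductions = $116.97 + $92.50 + $6.30 + $12.48 + $74.36 + $12.60 + $52.76 + $79.50 = $447.47
Net pay = $1,260.40 − $447.47 = $812.93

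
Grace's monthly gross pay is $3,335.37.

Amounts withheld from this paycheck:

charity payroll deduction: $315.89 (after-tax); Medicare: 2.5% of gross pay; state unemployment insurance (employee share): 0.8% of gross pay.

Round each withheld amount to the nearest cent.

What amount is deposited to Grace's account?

$2,909.42

State unemployment insurance (employee share): $3,335.37 × 0.008 = $26.68
Medicare: $3,335.37 × 0.025 = $83.38
Charity payroll deduction: $315.89
Total deductions = $26.68 + $83.38 + $315.89 = $425.95
Net pay = $3,335.37 − $425.95 = $2,909.42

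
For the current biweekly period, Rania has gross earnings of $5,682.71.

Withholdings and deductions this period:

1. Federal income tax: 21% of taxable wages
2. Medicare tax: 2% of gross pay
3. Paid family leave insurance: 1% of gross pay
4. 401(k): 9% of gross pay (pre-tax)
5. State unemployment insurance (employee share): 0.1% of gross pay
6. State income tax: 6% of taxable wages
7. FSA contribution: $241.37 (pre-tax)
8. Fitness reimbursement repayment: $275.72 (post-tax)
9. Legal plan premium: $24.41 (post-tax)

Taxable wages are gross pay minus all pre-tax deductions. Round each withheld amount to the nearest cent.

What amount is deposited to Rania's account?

$3,122.54

FSA contribution: $241.37
401(k): $5,682.71 × 0.09 = $511.44
Pre-tax total = $241.37 + $511.44 = $752.81
Taxable wages = $5,682.71 − $752.81 = $4,929.90
State income tax: $4,929.90 × 0.06 = $295.79
Federal income tax: $4,929.90 × 0.21 = $1,035.28
Medicare tax: $5,682.71 × 0.02 = $113.65
Paid family leave insurance: $5,682.71 × 0.01 = $56.83
State unemployment insurance (employee share): $5,682.71 × 0.001 = $5.68
Legal plan premium: $24.41
Fitness reimbursement repayment: $275.72
Total deductions = $241.37 + $511.44 + $295.79 + $1,035.28 + $113.65 + $56.83 + $5.68 + $24.41 + $275.72 = $2,560.17
Net pay = $5,682.71 − $2,560.17 = $3,122.54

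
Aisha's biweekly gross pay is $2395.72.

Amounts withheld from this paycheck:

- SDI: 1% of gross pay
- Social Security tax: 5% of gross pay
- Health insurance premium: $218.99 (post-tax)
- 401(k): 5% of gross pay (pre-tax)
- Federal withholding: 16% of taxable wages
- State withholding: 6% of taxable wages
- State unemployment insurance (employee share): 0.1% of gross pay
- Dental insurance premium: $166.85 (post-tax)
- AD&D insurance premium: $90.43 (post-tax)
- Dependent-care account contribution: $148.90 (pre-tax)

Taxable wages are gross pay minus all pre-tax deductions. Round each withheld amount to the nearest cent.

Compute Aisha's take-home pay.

$1036.67

Dependent-care account contribution: $148.90
401(k): $2395.72 × 0.05 = $119.79
Pre-tax total = $148.90 + $119.79 = $268.69
Taxable wages = $2395.72 − $268.69 = $2127.03
Federal withholding: $2127.03 × 0.16 = $340.32
State withholding: $2127.03 × 0.06 = $127.62
SDI: $2395.72 × 0.01 = $23.96
Social Security tax: $2395.72 × 0.05 = $119.79
State unemployment insurance (employee share): $2395.72 × 0.001 = $2.40
Dental insurance premium: $166.85
Health insurance premium: $218.99
AD&D insurance premium: $90.43
Total deductions = $148.90 + $119.79 + $340.32 + $127.62 + $23.96 + $119.79 + $2.40 + $166.85 + $218.99 + $90.43 = $1359.05
Net pay = $2395.72 − $1359.05 = $1036.67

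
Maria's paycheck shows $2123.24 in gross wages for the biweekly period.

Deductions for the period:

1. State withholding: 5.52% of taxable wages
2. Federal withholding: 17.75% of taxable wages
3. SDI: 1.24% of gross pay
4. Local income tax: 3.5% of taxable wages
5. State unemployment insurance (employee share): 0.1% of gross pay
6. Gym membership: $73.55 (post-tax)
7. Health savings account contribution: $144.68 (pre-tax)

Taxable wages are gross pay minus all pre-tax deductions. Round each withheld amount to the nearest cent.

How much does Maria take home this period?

$1346.90

Health savings account contribution: $144.68
Taxable wages = $2123.24 − $144.68 = $1978.56
State withholding: $1978.56 × 0.0552 = $109.22
Federal withholding: $1978.56 × 0.1775 = $351.19
Local income tax: $1978.56 × 0.035 = $69.25
State unemployment insurance (employee share): $2123.24 × 0.001 = $2.12
SDI: $2123.24 × 0.0124 = $26.33
Gym membership: $73.55
Total deductions = $144.68 + $109.22 + $351.19 + $69.25 + $2.12 + $26.33 + $73.55 = $776.34
Net pay = $2123.24 − $776.34 = $1346.90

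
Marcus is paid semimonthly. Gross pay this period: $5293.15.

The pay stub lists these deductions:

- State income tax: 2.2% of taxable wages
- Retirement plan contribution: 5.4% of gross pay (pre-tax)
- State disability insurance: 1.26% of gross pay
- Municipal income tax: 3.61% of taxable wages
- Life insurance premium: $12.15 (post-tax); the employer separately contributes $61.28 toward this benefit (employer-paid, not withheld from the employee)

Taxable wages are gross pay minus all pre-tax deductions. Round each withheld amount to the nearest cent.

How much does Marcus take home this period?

$4637.56

Retirement plan contribution: $5293.15 × 0.054 = $285.83
Taxable wages = $5293.15 − $285.83 = $5007.32
State income tax: $5007.32 × 0.022 = $110.16
Municipal income tax: $5007.32 × 0.0361 = $180.76
State disability insurance: $5293.15 × 0.0126 = $66.69
Life insurance premium: $12.15
(Employer's $61.28 toward life insurance premium is not withheld from the employee.)
Total deductions = $285.83 + $110.16 + $180.76 + $66.69 + $12.15 = $655.59
Net pay = $5293.15 − $655.59 = $4637.56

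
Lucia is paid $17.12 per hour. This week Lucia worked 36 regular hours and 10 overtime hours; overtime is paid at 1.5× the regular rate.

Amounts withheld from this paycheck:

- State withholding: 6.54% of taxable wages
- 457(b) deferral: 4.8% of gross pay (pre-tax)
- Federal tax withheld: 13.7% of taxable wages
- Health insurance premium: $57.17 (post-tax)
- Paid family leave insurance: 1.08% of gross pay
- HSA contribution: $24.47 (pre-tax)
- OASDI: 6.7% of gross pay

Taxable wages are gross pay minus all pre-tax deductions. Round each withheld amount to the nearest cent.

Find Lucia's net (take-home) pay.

$518.36

Regular pay: 36 × $17.12 = $616.32
Overtime pay: 10 × $17.12 × 1.5 = $256.80
Gross pay = $616.32 + $256.80 = $873.12
HSA contribution: $24.47
457(b) deferral: $873.12 × 0.048 = $41.91
Pre-tax total = $24.47 + $41.91 = $66.38
Taxable wages = $873.12 − $66.38 = $806.74
Federal tax withheld: $806.74 × 0.137 = $110.52
State withholding: $806.74 × 0.0654 = $52.76
Paid family leave insurance: $873.12 × 0.0108 = $9.43
OASDI: $873.12 × 0.067 = $58.50
Health insurance premium: $57.17
Total deductions = $24.47 + $41.91 + $110.52 + $52.76 + $9.43 + $58.50 + $57.17 = $354.76
Net pay = $873.12 − $354.76 = $518.36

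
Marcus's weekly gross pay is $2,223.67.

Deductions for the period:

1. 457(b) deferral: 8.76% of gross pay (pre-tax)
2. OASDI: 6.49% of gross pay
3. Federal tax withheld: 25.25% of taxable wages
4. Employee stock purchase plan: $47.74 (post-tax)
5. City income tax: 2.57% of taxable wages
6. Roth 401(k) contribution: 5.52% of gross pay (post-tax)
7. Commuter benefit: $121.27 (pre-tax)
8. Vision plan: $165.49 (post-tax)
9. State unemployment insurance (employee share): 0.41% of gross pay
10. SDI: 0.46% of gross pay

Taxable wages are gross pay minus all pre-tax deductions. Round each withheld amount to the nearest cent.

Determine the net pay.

$877.26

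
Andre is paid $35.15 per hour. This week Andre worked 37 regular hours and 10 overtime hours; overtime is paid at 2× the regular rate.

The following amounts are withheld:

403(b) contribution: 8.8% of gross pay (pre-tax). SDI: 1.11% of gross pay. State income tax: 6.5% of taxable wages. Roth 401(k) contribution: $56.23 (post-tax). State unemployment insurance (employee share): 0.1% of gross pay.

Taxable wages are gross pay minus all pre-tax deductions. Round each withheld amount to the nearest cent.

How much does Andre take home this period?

Regular pay: 37 × $35.15 = $1300.55
Overtime pay: 10 × $35.15 × 2 = $703.00
Gross pay = $1300.55 + $703.00 = $2003.55
403(b) contribution: $2003.55 × 0.088 = $176.31
Taxable wages = $2003.55 − $176.31 = $1827.24
State income tax: $1827.24 × 0.065 = $118.77
State unemployment insurance (employee share): $2003.55 × 0.001 = $2.00
SDI: $2003.55 × 0.0111 = $22.24
Roth 401(k) contribution: $56.23
Total deductions = $176.31 + $118.77 + $2.00 + $22.24 + $56.23 = $375.55
Net pay = $2003.55 − $375.55 = $1628.00

$1628.00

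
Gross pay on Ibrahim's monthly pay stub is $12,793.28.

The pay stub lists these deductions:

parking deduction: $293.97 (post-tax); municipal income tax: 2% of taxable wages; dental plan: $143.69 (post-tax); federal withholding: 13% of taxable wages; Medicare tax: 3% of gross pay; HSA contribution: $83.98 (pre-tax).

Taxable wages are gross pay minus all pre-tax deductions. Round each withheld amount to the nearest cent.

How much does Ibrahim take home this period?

$9,981.44

HSA contribution: $83.98
Taxable wages = $12,793.28 − $83.98 = $12,709.30
Federal withholding: $12,709.30 × 0.13 = $1,652.21
Municipal income tax: $12,709.30 × 0.02 = $254.19
Medicare tax: $12,793.28 × 0.03 = $383.80
Parking deduction: $293.97
Dental plan: $143.69
Total deductions = $83.98 + $1,652.21 + $254.19 + $383.80 + $293.97 + $143.69 = $2,811.84
Net pay = $12,793.28 − $2,811.84 = $9,981.44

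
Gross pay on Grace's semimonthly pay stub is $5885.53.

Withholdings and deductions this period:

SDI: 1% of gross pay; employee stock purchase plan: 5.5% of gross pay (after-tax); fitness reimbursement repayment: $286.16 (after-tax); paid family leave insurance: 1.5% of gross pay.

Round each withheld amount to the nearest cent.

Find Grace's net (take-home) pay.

$5128.53

Paid family leave insurance: $5885.53 × 0.015 = $88.28
SDI: $5885.53 × 0.01 = $58.86
Employee stock purchase plan: $5885.53 × 0.055 = $323.70
Fitness reimbursement repayment: $286.16
Total deductions = $88.28 + $58.86 + $323.70 + $286.16 = $757.00
Net pay = $5885.53 − $757.00 = $5128.53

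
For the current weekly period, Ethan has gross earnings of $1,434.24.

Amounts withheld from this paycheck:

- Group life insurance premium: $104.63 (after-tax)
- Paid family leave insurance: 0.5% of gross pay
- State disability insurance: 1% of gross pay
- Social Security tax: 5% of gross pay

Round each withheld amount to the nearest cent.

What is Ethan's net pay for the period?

Paid family leave insurance: $1,434.24 × 0.005 = $7.17
State disability insurance: $1,434.24 × 0.01 = $14.34
Social Security tax: $1,434.24 × 0.05 = $71.71
Group life insurance premium: $104.63
Total deductions = $7.17 + $14.34 + $71.71 + $104.63 = $197.85
Net pay = $1,434.24 − $197.85 = $1,236.39

$1,236.39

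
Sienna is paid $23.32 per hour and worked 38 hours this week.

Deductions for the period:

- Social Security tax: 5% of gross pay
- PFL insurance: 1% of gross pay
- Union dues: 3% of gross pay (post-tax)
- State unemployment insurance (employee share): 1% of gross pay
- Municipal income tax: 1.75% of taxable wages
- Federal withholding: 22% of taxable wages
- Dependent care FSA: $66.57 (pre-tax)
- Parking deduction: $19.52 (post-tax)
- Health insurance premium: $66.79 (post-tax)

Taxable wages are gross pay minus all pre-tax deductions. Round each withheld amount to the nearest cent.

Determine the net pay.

$450.02

Gross pay: 38 × $23.32 = $886.16
Dependent care FSA: $66.57
Taxable wages = $886.16 − $66.57 = $819.59
Federal withholding: $819.59 × 0.22 = $180.31
Municipal income tax: $819.59 × 0.0175 = $14.34
State unemployment insurance (employee share): $886.16 × 0.01 = $8.86
PFL insurance: $886.16 × 0.01 = $8.86
Social Security tax: $886.16 × 0.05 = $44.31
Health insurance premium: $66.79
Union dues: $886.16 × 0.03 = $26.58
Parking deduction: $19.52
Total deductions = $66.57 + $180.31 + $14.34 + $8.86 + $8.86 + $44.31 + $66.79 + $26.58 + $19.52 = $436.14
Net pay = $886.16 − $436.14 = $450.02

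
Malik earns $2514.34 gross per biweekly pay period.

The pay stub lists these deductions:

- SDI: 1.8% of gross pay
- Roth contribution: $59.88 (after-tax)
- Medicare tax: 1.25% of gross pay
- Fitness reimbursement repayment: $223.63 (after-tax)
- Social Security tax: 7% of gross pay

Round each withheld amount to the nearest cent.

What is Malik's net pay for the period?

SDI: $2514.34 × 0.018 = $45.26
Medicare tax: $2514.34 × 0.0125 = $31.43
Social Security tax: $2514.34 × 0.07 = $176.00
Fitness reimbursement repayment: $223.63
Roth contribution: $59.88
Total deductions = $45.26 + $31.43 + $176.00 + $223.63 + $59.88 = $536.20
Net pay = $2514.34 − $536.20 = $1978.14

$1978.14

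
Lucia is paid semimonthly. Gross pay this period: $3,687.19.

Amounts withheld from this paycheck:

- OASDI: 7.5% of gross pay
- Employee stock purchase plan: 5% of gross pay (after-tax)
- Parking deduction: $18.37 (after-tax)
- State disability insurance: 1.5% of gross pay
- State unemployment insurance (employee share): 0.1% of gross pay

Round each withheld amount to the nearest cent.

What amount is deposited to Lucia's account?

State disability insurance: $3,687.19 × 0.015 = $55.31
OASDI: $3,687.19 × 0.075 = $276.54
State unemployment insurance (employee share): $3,687.19 × 0.001 = $3.69
Employee stock purchase plan: $3,687.19 × 0.05 = $184.36
Parking deduction: $18.37
Total deductions = $55.31 + $276.54 + $3.69 + $184.36 + $18.37 = $538.27
Net pay = $3,687.19 − $538.27 = $3,148.92

$3,148.92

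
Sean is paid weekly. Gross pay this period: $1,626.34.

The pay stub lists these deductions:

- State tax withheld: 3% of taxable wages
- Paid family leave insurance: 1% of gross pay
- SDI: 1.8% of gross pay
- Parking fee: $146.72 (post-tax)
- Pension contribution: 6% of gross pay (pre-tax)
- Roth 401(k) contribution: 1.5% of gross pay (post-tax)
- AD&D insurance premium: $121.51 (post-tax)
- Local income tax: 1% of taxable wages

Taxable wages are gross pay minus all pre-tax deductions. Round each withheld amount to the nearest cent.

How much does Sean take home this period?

Pension contribution: $1,626.34 × 0.06 = $97.58
Taxable wages = $1,626.34 − $97.58 = $1,528.76
Local income tax: $1,528.76 × 0.01 = $15.29
State tax withheld: $1,528.76 × 0.03 = $45.86
Paid family leave insurance: $1,626.34 × 0.01 = $16.26
SDI: $1,626.34 × 0.018 = $29.27
Roth 401(k) contribution: $1,626.34 × 0.015 = $24.40
Parking fee: $146.72
AD&D insurance premium: $121.51
Total deductions = $97.58 + $15.29 + $45.86 + $16.26 + $29.27 + $24.40 + $146.72 + $121.51 = $496.89
Net pay = $1,626.34 − $496.89 = $1,129.45

$1,129.45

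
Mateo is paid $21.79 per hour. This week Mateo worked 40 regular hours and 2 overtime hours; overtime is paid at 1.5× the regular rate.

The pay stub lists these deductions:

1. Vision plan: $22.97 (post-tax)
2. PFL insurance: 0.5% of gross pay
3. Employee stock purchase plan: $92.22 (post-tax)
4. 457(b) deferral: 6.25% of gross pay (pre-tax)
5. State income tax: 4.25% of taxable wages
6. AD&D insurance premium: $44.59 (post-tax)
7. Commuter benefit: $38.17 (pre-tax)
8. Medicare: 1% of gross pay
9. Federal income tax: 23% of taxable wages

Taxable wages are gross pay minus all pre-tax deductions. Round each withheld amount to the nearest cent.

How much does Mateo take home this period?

$437.44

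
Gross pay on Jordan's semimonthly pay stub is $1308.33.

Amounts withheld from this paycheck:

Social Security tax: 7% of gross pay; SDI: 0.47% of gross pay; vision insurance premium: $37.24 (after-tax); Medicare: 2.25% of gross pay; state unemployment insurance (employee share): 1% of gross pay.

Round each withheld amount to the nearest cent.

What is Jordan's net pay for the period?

Social Security tax: $1308.33 × 0.07 = $91.58
State unemployment insurance (employee share): $1308.33 × 0.01 = $13.08
Medicare: $1308.33 × 0.0225 = $29.44
SDI: $1308.33 × 0.0047 = $6.15
Vision insurance premium: $37.24
Total deductions = $91.58 + $13.08 + $29.44 + $6.15 + $37.24 = $177.49
Net pay = $1308.33 − $177.49 = $1130.84

$1130.84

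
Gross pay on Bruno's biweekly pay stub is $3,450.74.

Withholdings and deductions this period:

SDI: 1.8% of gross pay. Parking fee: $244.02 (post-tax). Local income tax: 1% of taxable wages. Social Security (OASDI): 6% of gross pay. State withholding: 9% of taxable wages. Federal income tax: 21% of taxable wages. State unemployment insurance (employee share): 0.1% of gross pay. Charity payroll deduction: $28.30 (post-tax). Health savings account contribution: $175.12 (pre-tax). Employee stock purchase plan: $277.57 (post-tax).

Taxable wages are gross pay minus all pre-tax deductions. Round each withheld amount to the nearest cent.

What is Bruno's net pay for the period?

Health savings account contribution: $175.12
Taxable wages = $3,450.74 − $175.12 = $3,275.62
Federal income tax: $3,275.62 × 0.21 = $687.88
Local income tax: $3,275.62 × 0.01 = $32.76
State withholding: $3,275.62 × 0.09 = $294.81
State unemployment insurance (employee share): $3,450.74 × 0.001 = $3.45
Social Security (OASDI): $3,450.74 × 0.06 = $207.04
SDI: $3,450.74 × 0.018 = $62.11
Charity payroll deduction: $28.30
Employee stock purchase plan: $277.57
Parking fee: $244.02
Total deductions = $175.12 + $687.88 + $32.76 + $294.81 + $3.45 + $207.04 + $62.11 + $28.30 + $277.57 + $244.02 = $2,013.06
Net pay = $3,450.74 − $2,013.06 = $1,437.68

$1,437.68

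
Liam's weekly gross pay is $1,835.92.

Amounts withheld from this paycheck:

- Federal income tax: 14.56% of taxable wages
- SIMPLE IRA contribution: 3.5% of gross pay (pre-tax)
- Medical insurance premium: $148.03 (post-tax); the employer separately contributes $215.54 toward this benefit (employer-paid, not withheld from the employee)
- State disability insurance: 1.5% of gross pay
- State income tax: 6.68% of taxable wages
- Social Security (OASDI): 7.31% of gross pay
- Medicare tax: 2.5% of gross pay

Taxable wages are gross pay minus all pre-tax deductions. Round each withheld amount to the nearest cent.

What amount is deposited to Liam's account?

$1,039.68

SIMPLE IRA contribution: $1,835.92 × 0.035 = $64.26
Taxable wages = $1,835.92 − $64.26 = $1,771.66
Federal income tax: $1,771.66 × 0.1456 = $257.95
State income tax: $1,771.66 × 0.0668 = $118.35
Medicare tax: $1,835.92 × 0.025 = $45.90
State disability insurance: $1,835.92 × 0.015 = $27.54
Social Security (OASDI): $1,835.92 × 0.0731 = $134.21
Medical insurance premium: $148.03
(Employer's $215.54 toward medical insurance premium is not withheld from the employee.)
Total deductions = $64.26 + $257.95 + $118.35 + $45.90 + $27.54 + $134.21 + $148.03 = $796.24
Net pay = $1,835.92 − $796.24 = $1,039.68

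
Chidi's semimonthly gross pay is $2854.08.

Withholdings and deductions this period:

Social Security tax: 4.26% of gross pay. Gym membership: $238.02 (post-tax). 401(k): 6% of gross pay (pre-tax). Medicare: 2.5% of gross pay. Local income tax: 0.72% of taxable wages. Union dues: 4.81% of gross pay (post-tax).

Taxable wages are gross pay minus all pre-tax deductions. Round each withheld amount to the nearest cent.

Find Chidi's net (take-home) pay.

$2095.29

401(k): $2854.08 × 0.06 = $171.24
Taxable wages = $2854.08 − $171.24 = $2682.84
Local income tax: $2682.84 × 0.0072 = $19.32
Medicare: $2854.08 × 0.025 = $71.35
Social Security tax: $2854.08 × 0.0426 = $121.58
Gym membership: $238.02
Union dues: $2854.08 × 0.0481 = $137.28
Total deductions = $171.24 + $19.32 + $71.35 + $121.58 + $238.02 + $137.28 = $758.79
Net pay = $2854.08 − $758.79 = $2095.29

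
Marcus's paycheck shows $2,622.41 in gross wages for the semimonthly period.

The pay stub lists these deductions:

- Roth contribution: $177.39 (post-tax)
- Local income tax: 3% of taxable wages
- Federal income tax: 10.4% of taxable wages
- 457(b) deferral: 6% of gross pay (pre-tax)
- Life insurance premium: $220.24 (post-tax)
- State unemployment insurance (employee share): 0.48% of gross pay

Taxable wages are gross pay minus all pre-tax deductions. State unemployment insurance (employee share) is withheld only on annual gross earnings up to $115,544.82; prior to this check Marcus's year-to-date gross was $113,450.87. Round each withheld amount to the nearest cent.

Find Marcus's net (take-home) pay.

$1,727.07

457(b) deferral: $2,622.41 × 0.06 = $157.34
Taxable wages = $2,622.41 − $157.34 = $2,465.07
Federal income tax: $2,465.07 × 0.104 = $256.37
Local income tax: $2,465.07 × 0.03 = $73.95
State unemployment insurance (employee share): only $115,544.82 − $113,450.87 = $2,093.95 of this check is subject → $2,093.95 × 0.0048 = $10.05
Roth contribution: $177.39
Life insurance premium: $220.24
Total deductions = $157.34 + $256.37 + $73.95 + $10.05 + $177.39 + $220.24 = $895.34
Net pay = $2,622.41 − $895.34 = $1,727.07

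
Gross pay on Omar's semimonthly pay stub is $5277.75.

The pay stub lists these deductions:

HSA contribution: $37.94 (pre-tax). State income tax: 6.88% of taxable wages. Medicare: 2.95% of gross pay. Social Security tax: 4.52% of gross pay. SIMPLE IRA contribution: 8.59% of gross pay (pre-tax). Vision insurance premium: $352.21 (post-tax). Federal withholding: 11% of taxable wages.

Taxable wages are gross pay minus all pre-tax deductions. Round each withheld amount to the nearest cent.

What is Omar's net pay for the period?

SIMPLE IRA contribution: $5277.75 × 0.0859 = $453.36
HSA contribution: $37.94
Pre-tax total = $453.36 + $37.94 = $491.30
Taxable wages = $5277.75 − $491.30 = $4786.45
Federal withholding: $4786.45 × 0.11 = $526.51
State income tax: $4786.45 × 0.0688 = $329.31
Social Security tax: $5277.75 × 0.0452 = $238.55
Medicare: $5277.75 × 0.0295 = $155.69
Vision insurance premium: $352.21
Total deductions = $453.36 + $37.94 + $526.51 + $329.31 + $238.55 + $155.69 + $352.21 = $2093.57
Net pay = $5277.75 − $2093.57 = $3184.18

$3184.18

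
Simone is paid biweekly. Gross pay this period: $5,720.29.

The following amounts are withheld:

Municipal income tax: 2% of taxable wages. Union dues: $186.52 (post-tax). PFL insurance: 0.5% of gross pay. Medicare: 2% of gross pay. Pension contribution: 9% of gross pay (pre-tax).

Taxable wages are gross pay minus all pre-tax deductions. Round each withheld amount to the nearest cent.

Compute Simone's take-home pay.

$4,771.82

Pension contribution: $5,720.29 × 0.09 = $514.83
Taxable wages = $5,720.29 − $514.83 = $5,205.46
Municipal income tax: $5,205.46 × 0.02 = $104.11
PFL insurance: $5,720.29 × 0.005 = $28.60
Medicare: $5,720.29 × 0.02 = $114.41
Union dues: $186.52
Total deductions = $514.83 + $104.11 + $28.60 + $114.41 + $186.52 = $948.47
Net pay = $5,720.29 − $948.47 = $4,771.82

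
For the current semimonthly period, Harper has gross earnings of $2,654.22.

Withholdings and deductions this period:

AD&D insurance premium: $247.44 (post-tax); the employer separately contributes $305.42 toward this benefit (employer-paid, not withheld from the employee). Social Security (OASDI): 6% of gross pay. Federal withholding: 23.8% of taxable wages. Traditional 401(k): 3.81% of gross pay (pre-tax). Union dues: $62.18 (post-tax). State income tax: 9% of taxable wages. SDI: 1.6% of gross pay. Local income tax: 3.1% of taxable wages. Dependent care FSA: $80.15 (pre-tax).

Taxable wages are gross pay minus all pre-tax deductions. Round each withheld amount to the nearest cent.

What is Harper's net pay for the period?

Dependent care FSA: $80.15
Traditional 401(k): $2,654.22 × 0.0381 = $101.13
Pre-tax total = $80.15 + $101.13 = $181.28
Taxable wages = $2,654.22 − $181.28 = $2,472.94
State income tax: $2,472.94 × 0.09 = $222.56
Federal withholding: $2,472.94 × 0.238 = $588.56
Local income tax: $2,472.94 × 0.031 = $76.66
SDI: $2,654.22 × 0.016 = $42.47
Social Security (OASDI): $2,654.22 × 0.06 = $159.25
Union dues: $62.18
AD&D insurance premium: $247.44
(Employer's $305.42 toward AD&D insurance premium is not withheld from the employee.)
Total deductions = $80.15 + $101.13 + $222.56 + $588.56 + $76.66 + $42.47 + $159.25 + $62.18 + $247.44 = $1,580.40
Net pay = $2,654.22 − $1,580.40 = $1,073.82

$1,073.82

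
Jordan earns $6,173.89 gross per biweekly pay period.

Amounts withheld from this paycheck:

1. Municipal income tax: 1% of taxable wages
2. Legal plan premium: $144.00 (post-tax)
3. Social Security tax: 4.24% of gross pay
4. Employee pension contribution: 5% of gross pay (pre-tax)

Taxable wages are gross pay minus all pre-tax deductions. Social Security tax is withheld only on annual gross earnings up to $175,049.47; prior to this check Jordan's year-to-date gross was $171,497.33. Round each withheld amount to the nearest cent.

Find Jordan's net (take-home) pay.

$5,511.94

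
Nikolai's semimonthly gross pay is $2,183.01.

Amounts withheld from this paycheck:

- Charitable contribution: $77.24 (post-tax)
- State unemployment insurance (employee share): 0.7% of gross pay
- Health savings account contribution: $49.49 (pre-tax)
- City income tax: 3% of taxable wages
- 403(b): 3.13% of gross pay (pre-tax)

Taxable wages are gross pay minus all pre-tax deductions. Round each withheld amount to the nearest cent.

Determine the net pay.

Health savings account contribution: $49.49
403(b): $2,183.01 × 0.0313 = $68.33
Pre-tax total = $49.49 + $68.33 = $117.82
Taxable wages = $2,183.01 − $117.82 = $2,065.19
City income tax: $2,065.19 × 0.03 = $61.96
State unemployment insurance (employee share): $2,183.01 × 0.007 = $15.28
Charitable contribution: $77.24
Total deductions = $49.49 + $68.33 + $61.96 + $15.28 + $77.24 = $272.30
Net pay = $2,183.01 − $272.30 = $1,910.71

$1,910.71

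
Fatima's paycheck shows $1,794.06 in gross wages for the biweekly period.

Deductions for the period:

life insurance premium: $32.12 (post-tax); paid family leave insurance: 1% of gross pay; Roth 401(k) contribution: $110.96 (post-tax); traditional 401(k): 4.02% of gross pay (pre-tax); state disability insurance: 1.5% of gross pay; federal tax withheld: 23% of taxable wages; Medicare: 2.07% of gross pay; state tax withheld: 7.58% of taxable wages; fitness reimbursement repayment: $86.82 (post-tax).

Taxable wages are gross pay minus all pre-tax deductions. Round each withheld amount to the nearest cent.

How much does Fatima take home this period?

$883.48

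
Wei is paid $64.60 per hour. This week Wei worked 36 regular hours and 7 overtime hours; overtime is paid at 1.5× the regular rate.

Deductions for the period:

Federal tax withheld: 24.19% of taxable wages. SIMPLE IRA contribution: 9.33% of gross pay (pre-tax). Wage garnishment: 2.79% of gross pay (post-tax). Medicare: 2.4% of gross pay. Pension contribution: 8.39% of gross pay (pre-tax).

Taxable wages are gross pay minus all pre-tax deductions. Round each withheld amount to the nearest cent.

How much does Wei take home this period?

Regular pay: 36 × $64.60 = $2,325.60
Overtime pay: 7 × $64.60 × 1.5 = $678.30
Gross pay = $2,325.60 + $678.30 = $3,003.90
Pension contribution: $3,003.90 × 0.0839 = $252.03
SIMPLE IRA contribution: $3,003.90 × 0.0933 = $280.26
Pre-tax total = $252.03 + $280.26 = $532.29
Taxable wages = $3,003.90 − $532.29 = $2,471.61
Federal tax withheld: $2,471.61 × 0.2419 = $597.88
Medicare: $3,003.90 × 0.024 = $72.09
Wage garnishment: $3,003.90 × 0.0279 = $83.81
Total deductions = $252.03 + $280.26 + $597.88 + $72.09 + $83.81 = $1,286.07
Net pay = $3,003.90 − $1,286.07 = $1,717.83

$1,717.83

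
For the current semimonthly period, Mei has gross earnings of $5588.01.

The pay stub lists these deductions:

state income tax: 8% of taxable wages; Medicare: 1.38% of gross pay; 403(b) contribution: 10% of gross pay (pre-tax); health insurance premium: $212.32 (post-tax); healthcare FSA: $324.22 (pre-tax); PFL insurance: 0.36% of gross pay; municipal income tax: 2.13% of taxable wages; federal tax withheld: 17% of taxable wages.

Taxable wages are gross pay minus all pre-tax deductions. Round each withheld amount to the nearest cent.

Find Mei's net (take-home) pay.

403(b) contribution: $5588.01 × 0.1 = $558.80
Healthcare FSA: $324.22
Pre-tax total = $558.80 + $324.22 = $883.02
Taxable wages = $5588.01 − $883.02 = $4704.99
Municipal income tax: $4704.99 × 0.0213 = $100.22
Federal tax withheld: $4704.99 × 0.17 = $799.85
State income tax: $4704.99 × 0.08 = $376.40
Medicare: $5588.01 × 0.0138 = $77.11
PFL insurance: $5588.01 × 0.0036 = $20.12
Health insurance premium: $212.32
Total deductions = $558.80 + $324.22 + $100.22 + $799.85 + $376.40 + $77.11 + $20.12 + $212.32 = $2469.04
Net pay = $5588.01 − $2469.04 = $3118.97

$3118.97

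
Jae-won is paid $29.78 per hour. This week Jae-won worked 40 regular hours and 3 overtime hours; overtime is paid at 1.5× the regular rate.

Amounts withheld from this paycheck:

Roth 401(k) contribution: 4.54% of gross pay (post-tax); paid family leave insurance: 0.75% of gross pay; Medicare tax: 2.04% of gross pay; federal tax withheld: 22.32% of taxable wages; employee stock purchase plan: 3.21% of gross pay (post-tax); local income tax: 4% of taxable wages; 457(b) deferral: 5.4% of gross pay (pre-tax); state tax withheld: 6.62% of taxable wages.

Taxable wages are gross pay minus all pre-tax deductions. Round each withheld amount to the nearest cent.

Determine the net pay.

Regular pay: 40 × $29.78 = $1,191.20
Overtime pay: 3 × $29.78 × 1.5 = $134.01
Gross pay = $1,191.20 + $134.01 = $1,325.21
457(b) deferral: $1,325.21 × 0.054 = $71.56
Taxable wages = $1,325.21 − $71.56 = $1,253.65
State tax withheld: $1,253.65 × 0.0662 = $82.99
Local income tax: $1,253.65 × 0.04 = $50.15
Federal tax withheld: $1,253.65 × 0.2232 = $279.81
Medicare tax: $1,325.21 × 0.0204 = $27.03
Paid family leave insurance: $1,325.21 × 0.0075 = $9.94
Employee stock purchase plan: $1,325.21 × 0.0321 = $42.54
Roth 401(k) contribution: $1,325.21 × 0.0454 = $60.16
Total deductions = $71.56 + $82.99 + $50.15 + $279.81 + $27.03 + $9.94 + $42.54 + $60.16 = $624.18
Net pay = $1,325.21 − $624.18 = $701.03

$701.03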